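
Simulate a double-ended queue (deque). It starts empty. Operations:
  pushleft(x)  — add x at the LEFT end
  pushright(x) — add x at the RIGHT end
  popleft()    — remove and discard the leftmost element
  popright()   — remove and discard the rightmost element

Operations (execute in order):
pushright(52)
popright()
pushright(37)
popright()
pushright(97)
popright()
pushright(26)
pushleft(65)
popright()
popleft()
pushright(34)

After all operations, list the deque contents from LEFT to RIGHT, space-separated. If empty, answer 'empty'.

Answer: 34

Derivation:
pushright(52): [52]
popright(): []
pushright(37): [37]
popright(): []
pushright(97): [97]
popright(): []
pushright(26): [26]
pushleft(65): [65, 26]
popright(): [65]
popleft(): []
pushright(34): [34]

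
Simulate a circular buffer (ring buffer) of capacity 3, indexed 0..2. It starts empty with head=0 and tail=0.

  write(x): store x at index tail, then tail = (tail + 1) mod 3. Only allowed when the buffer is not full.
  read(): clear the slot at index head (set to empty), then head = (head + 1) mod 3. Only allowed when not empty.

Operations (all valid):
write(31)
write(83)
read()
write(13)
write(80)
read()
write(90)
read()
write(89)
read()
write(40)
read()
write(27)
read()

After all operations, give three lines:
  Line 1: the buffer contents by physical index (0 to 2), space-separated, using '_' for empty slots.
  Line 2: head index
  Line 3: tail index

Answer: 40 27 _
0
2

Derivation:
write(31): buf=[31 _ _], head=0, tail=1, size=1
write(83): buf=[31 83 _], head=0, tail=2, size=2
read(): buf=[_ 83 _], head=1, tail=2, size=1
write(13): buf=[_ 83 13], head=1, tail=0, size=2
write(80): buf=[80 83 13], head=1, tail=1, size=3
read(): buf=[80 _ 13], head=2, tail=1, size=2
write(90): buf=[80 90 13], head=2, tail=2, size=3
read(): buf=[80 90 _], head=0, tail=2, size=2
write(89): buf=[80 90 89], head=0, tail=0, size=3
read(): buf=[_ 90 89], head=1, tail=0, size=2
write(40): buf=[40 90 89], head=1, tail=1, size=3
read(): buf=[40 _ 89], head=2, tail=1, size=2
write(27): buf=[40 27 89], head=2, tail=2, size=3
read(): buf=[40 27 _], head=0, tail=2, size=2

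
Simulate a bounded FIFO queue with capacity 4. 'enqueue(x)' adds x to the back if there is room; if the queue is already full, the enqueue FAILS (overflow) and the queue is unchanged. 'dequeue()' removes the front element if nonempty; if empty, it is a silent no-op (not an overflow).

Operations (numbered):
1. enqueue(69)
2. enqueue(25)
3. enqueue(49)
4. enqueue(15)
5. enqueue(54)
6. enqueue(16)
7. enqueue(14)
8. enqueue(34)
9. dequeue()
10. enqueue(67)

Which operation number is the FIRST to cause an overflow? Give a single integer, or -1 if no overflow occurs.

1. enqueue(69): size=1
2. enqueue(25): size=2
3. enqueue(49): size=3
4. enqueue(15): size=4
5. enqueue(54): size=4=cap → OVERFLOW (fail)
6. enqueue(16): size=4=cap → OVERFLOW (fail)
7. enqueue(14): size=4=cap → OVERFLOW (fail)
8. enqueue(34): size=4=cap → OVERFLOW (fail)
9. dequeue(): size=3
10. enqueue(67): size=4

Answer: 5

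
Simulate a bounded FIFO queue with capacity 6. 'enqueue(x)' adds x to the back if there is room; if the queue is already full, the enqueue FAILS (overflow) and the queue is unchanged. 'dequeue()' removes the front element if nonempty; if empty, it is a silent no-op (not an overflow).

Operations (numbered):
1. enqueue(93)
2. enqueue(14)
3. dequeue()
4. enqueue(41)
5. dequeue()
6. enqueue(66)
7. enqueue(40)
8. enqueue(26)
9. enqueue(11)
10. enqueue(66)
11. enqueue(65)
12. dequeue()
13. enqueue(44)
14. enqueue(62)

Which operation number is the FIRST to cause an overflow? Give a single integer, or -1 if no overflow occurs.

1. enqueue(93): size=1
2. enqueue(14): size=2
3. dequeue(): size=1
4. enqueue(41): size=2
5. dequeue(): size=1
6. enqueue(66): size=2
7. enqueue(40): size=3
8. enqueue(26): size=4
9. enqueue(11): size=5
10. enqueue(66): size=6
11. enqueue(65): size=6=cap → OVERFLOW (fail)
12. dequeue(): size=5
13. enqueue(44): size=6
14. enqueue(62): size=6=cap → OVERFLOW (fail)

Answer: 11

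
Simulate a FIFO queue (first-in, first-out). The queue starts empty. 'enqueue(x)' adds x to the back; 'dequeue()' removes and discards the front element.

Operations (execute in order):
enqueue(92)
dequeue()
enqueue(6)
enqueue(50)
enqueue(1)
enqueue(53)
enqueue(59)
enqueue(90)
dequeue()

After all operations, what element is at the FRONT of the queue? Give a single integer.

Answer: 50

Derivation:
enqueue(92): queue = [92]
dequeue(): queue = []
enqueue(6): queue = [6]
enqueue(50): queue = [6, 50]
enqueue(1): queue = [6, 50, 1]
enqueue(53): queue = [6, 50, 1, 53]
enqueue(59): queue = [6, 50, 1, 53, 59]
enqueue(90): queue = [6, 50, 1, 53, 59, 90]
dequeue(): queue = [50, 1, 53, 59, 90]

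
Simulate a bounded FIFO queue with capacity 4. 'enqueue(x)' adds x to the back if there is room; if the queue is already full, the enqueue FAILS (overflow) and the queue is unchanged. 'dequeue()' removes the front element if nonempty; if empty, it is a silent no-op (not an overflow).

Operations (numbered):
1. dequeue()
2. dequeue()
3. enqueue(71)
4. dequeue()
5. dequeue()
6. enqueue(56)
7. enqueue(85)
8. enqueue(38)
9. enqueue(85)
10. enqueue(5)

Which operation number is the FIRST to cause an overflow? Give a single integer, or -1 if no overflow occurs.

Answer: 10

Derivation:
1. dequeue(): empty, no-op, size=0
2. dequeue(): empty, no-op, size=0
3. enqueue(71): size=1
4. dequeue(): size=0
5. dequeue(): empty, no-op, size=0
6. enqueue(56): size=1
7. enqueue(85): size=2
8. enqueue(38): size=3
9. enqueue(85): size=4
10. enqueue(5): size=4=cap → OVERFLOW (fail)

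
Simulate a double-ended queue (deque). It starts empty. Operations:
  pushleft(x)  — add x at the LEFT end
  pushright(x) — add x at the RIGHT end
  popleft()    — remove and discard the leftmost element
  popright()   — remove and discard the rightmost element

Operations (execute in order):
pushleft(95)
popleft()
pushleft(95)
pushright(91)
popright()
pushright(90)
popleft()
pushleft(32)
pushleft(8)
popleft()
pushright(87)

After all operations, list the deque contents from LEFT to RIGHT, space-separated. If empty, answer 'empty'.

Answer: 32 90 87

Derivation:
pushleft(95): [95]
popleft(): []
pushleft(95): [95]
pushright(91): [95, 91]
popright(): [95]
pushright(90): [95, 90]
popleft(): [90]
pushleft(32): [32, 90]
pushleft(8): [8, 32, 90]
popleft(): [32, 90]
pushright(87): [32, 90, 87]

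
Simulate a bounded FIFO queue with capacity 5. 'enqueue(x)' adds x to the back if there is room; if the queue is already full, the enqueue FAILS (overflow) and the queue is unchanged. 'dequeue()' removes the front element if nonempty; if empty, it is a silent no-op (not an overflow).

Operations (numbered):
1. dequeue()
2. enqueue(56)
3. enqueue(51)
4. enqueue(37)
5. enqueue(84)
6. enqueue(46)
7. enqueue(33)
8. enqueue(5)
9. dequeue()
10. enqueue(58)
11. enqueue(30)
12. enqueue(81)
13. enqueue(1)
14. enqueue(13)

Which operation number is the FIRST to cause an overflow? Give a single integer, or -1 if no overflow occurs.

1. dequeue(): empty, no-op, size=0
2. enqueue(56): size=1
3. enqueue(51): size=2
4. enqueue(37): size=3
5. enqueue(84): size=4
6. enqueue(46): size=5
7. enqueue(33): size=5=cap → OVERFLOW (fail)
8. enqueue(5): size=5=cap → OVERFLOW (fail)
9. dequeue(): size=4
10. enqueue(58): size=5
11. enqueue(30): size=5=cap → OVERFLOW (fail)
12. enqueue(81): size=5=cap → OVERFLOW (fail)
13. enqueue(1): size=5=cap → OVERFLOW (fail)
14. enqueue(13): size=5=cap → OVERFLOW (fail)

Answer: 7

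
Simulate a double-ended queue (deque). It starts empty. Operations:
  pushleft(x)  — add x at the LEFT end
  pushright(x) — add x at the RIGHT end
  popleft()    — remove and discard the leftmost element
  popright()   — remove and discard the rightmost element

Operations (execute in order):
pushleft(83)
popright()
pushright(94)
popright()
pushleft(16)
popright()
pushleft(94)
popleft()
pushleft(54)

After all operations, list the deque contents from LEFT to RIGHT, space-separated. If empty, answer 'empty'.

pushleft(83): [83]
popright(): []
pushright(94): [94]
popright(): []
pushleft(16): [16]
popright(): []
pushleft(94): [94]
popleft(): []
pushleft(54): [54]

Answer: 54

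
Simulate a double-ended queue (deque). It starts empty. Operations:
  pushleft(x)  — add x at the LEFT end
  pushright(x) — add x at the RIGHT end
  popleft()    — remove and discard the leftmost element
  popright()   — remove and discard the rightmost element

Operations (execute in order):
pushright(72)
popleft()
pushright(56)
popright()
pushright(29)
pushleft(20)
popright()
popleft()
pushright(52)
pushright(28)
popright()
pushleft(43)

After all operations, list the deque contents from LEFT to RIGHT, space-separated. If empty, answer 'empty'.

pushright(72): [72]
popleft(): []
pushright(56): [56]
popright(): []
pushright(29): [29]
pushleft(20): [20, 29]
popright(): [20]
popleft(): []
pushright(52): [52]
pushright(28): [52, 28]
popright(): [52]
pushleft(43): [43, 52]

Answer: 43 52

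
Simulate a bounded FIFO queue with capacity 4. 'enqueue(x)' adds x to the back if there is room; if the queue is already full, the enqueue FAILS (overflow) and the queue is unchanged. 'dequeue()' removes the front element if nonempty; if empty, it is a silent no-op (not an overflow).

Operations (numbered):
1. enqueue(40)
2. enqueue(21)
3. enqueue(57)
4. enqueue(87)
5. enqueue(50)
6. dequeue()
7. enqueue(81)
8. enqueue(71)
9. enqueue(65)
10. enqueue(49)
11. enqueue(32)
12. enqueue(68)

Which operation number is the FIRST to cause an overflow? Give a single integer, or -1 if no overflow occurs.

1. enqueue(40): size=1
2. enqueue(21): size=2
3. enqueue(57): size=3
4. enqueue(87): size=4
5. enqueue(50): size=4=cap → OVERFLOW (fail)
6. dequeue(): size=3
7. enqueue(81): size=4
8. enqueue(71): size=4=cap → OVERFLOW (fail)
9. enqueue(65): size=4=cap → OVERFLOW (fail)
10. enqueue(49): size=4=cap → OVERFLOW (fail)
11. enqueue(32): size=4=cap → OVERFLOW (fail)
12. enqueue(68): size=4=cap → OVERFLOW (fail)

Answer: 5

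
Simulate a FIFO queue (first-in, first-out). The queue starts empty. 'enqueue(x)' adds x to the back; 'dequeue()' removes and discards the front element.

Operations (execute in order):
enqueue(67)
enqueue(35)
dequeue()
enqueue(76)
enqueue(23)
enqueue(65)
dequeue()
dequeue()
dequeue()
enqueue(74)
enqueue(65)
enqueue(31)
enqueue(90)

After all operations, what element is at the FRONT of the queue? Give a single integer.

enqueue(67): queue = [67]
enqueue(35): queue = [67, 35]
dequeue(): queue = [35]
enqueue(76): queue = [35, 76]
enqueue(23): queue = [35, 76, 23]
enqueue(65): queue = [35, 76, 23, 65]
dequeue(): queue = [76, 23, 65]
dequeue(): queue = [23, 65]
dequeue(): queue = [65]
enqueue(74): queue = [65, 74]
enqueue(65): queue = [65, 74, 65]
enqueue(31): queue = [65, 74, 65, 31]
enqueue(90): queue = [65, 74, 65, 31, 90]

Answer: 65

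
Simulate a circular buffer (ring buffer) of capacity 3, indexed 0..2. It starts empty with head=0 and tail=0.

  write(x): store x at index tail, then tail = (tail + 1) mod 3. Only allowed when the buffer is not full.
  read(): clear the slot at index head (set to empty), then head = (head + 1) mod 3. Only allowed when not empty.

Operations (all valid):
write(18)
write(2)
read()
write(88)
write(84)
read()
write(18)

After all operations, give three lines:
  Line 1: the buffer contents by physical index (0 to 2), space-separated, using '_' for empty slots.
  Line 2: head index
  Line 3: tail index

write(18): buf=[18 _ _], head=0, tail=1, size=1
write(2): buf=[18 2 _], head=0, tail=2, size=2
read(): buf=[_ 2 _], head=1, tail=2, size=1
write(88): buf=[_ 2 88], head=1, tail=0, size=2
write(84): buf=[84 2 88], head=1, tail=1, size=3
read(): buf=[84 _ 88], head=2, tail=1, size=2
write(18): buf=[84 18 88], head=2, tail=2, size=3

Answer: 84 18 88
2
2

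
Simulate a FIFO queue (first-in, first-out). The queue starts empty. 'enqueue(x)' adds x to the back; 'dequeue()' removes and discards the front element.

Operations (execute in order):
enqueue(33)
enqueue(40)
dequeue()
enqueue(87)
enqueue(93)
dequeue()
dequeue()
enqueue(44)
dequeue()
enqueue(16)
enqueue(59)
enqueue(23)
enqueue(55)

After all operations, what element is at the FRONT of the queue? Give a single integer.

Answer: 44

Derivation:
enqueue(33): queue = [33]
enqueue(40): queue = [33, 40]
dequeue(): queue = [40]
enqueue(87): queue = [40, 87]
enqueue(93): queue = [40, 87, 93]
dequeue(): queue = [87, 93]
dequeue(): queue = [93]
enqueue(44): queue = [93, 44]
dequeue(): queue = [44]
enqueue(16): queue = [44, 16]
enqueue(59): queue = [44, 16, 59]
enqueue(23): queue = [44, 16, 59, 23]
enqueue(55): queue = [44, 16, 59, 23, 55]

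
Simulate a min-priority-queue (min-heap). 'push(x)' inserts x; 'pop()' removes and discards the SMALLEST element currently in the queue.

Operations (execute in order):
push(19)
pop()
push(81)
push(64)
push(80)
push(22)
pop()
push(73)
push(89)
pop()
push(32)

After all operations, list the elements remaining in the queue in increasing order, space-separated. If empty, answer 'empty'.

Answer: 32 73 80 81 89

Derivation:
push(19): heap contents = [19]
pop() → 19: heap contents = []
push(81): heap contents = [81]
push(64): heap contents = [64, 81]
push(80): heap contents = [64, 80, 81]
push(22): heap contents = [22, 64, 80, 81]
pop() → 22: heap contents = [64, 80, 81]
push(73): heap contents = [64, 73, 80, 81]
push(89): heap contents = [64, 73, 80, 81, 89]
pop() → 64: heap contents = [73, 80, 81, 89]
push(32): heap contents = [32, 73, 80, 81, 89]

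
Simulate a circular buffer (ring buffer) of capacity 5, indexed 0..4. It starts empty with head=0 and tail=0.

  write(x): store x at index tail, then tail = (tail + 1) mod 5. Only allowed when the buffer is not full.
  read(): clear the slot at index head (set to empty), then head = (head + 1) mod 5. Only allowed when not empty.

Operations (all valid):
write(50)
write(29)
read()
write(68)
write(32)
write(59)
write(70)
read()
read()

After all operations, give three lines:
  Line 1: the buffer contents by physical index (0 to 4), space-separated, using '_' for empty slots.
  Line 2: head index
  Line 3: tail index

Answer: 70 _ _ 32 59
3
1

Derivation:
write(50): buf=[50 _ _ _ _], head=0, tail=1, size=1
write(29): buf=[50 29 _ _ _], head=0, tail=2, size=2
read(): buf=[_ 29 _ _ _], head=1, tail=2, size=1
write(68): buf=[_ 29 68 _ _], head=1, tail=3, size=2
write(32): buf=[_ 29 68 32 _], head=1, tail=4, size=3
write(59): buf=[_ 29 68 32 59], head=1, tail=0, size=4
write(70): buf=[70 29 68 32 59], head=1, tail=1, size=5
read(): buf=[70 _ 68 32 59], head=2, tail=1, size=4
read(): buf=[70 _ _ 32 59], head=3, tail=1, size=3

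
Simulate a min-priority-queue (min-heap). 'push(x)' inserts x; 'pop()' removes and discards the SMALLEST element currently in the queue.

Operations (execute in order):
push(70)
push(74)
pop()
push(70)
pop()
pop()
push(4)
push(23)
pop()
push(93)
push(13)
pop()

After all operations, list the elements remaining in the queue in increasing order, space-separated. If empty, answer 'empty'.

Answer: 23 93

Derivation:
push(70): heap contents = [70]
push(74): heap contents = [70, 74]
pop() → 70: heap contents = [74]
push(70): heap contents = [70, 74]
pop() → 70: heap contents = [74]
pop() → 74: heap contents = []
push(4): heap contents = [4]
push(23): heap contents = [4, 23]
pop() → 4: heap contents = [23]
push(93): heap contents = [23, 93]
push(13): heap contents = [13, 23, 93]
pop() → 13: heap contents = [23, 93]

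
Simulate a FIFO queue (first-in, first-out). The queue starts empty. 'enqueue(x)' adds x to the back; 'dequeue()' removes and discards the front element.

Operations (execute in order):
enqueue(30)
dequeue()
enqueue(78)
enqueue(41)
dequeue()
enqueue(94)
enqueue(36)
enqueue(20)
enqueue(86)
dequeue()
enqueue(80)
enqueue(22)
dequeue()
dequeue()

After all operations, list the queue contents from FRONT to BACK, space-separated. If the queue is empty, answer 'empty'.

Answer: 20 86 80 22

Derivation:
enqueue(30): [30]
dequeue(): []
enqueue(78): [78]
enqueue(41): [78, 41]
dequeue(): [41]
enqueue(94): [41, 94]
enqueue(36): [41, 94, 36]
enqueue(20): [41, 94, 36, 20]
enqueue(86): [41, 94, 36, 20, 86]
dequeue(): [94, 36, 20, 86]
enqueue(80): [94, 36, 20, 86, 80]
enqueue(22): [94, 36, 20, 86, 80, 22]
dequeue(): [36, 20, 86, 80, 22]
dequeue(): [20, 86, 80, 22]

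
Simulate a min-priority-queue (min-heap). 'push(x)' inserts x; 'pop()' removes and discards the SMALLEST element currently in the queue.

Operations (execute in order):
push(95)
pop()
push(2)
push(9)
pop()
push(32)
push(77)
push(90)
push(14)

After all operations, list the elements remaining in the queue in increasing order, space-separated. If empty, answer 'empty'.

push(95): heap contents = [95]
pop() → 95: heap contents = []
push(2): heap contents = [2]
push(9): heap contents = [2, 9]
pop() → 2: heap contents = [9]
push(32): heap contents = [9, 32]
push(77): heap contents = [9, 32, 77]
push(90): heap contents = [9, 32, 77, 90]
push(14): heap contents = [9, 14, 32, 77, 90]

Answer: 9 14 32 77 90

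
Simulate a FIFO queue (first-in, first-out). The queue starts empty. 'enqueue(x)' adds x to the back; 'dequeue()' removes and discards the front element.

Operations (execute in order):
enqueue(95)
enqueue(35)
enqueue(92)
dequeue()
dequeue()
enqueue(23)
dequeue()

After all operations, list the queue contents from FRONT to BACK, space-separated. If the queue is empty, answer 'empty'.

Answer: 23

Derivation:
enqueue(95): [95]
enqueue(35): [95, 35]
enqueue(92): [95, 35, 92]
dequeue(): [35, 92]
dequeue(): [92]
enqueue(23): [92, 23]
dequeue(): [23]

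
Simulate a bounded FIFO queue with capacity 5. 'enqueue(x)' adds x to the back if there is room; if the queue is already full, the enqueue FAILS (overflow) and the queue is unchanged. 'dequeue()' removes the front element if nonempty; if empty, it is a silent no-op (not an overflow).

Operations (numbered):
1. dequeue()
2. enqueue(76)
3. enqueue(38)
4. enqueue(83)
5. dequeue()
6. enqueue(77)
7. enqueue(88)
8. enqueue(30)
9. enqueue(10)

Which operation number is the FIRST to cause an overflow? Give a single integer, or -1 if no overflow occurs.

1. dequeue(): empty, no-op, size=0
2. enqueue(76): size=1
3. enqueue(38): size=2
4. enqueue(83): size=3
5. dequeue(): size=2
6. enqueue(77): size=3
7. enqueue(88): size=4
8. enqueue(30): size=5
9. enqueue(10): size=5=cap → OVERFLOW (fail)

Answer: 9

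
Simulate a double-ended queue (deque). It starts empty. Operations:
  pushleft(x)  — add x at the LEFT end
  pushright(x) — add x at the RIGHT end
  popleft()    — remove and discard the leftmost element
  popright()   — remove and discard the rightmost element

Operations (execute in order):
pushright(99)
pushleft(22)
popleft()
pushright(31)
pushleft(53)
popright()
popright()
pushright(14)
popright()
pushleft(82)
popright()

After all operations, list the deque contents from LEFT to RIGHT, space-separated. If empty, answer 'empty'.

pushright(99): [99]
pushleft(22): [22, 99]
popleft(): [99]
pushright(31): [99, 31]
pushleft(53): [53, 99, 31]
popright(): [53, 99]
popright(): [53]
pushright(14): [53, 14]
popright(): [53]
pushleft(82): [82, 53]
popright(): [82]

Answer: 82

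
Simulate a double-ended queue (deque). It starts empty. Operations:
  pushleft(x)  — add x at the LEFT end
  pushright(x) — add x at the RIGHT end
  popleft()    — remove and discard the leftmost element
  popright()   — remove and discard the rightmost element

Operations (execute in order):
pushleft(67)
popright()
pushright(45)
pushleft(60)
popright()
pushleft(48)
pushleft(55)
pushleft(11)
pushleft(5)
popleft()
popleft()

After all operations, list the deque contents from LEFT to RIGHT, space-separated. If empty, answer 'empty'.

Answer: 55 48 60

Derivation:
pushleft(67): [67]
popright(): []
pushright(45): [45]
pushleft(60): [60, 45]
popright(): [60]
pushleft(48): [48, 60]
pushleft(55): [55, 48, 60]
pushleft(11): [11, 55, 48, 60]
pushleft(5): [5, 11, 55, 48, 60]
popleft(): [11, 55, 48, 60]
popleft(): [55, 48, 60]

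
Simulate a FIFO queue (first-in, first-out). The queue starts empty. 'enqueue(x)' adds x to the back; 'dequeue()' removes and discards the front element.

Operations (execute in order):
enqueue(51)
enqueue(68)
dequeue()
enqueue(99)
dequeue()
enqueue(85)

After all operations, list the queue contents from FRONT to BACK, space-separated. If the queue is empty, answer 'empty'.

Answer: 99 85

Derivation:
enqueue(51): [51]
enqueue(68): [51, 68]
dequeue(): [68]
enqueue(99): [68, 99]
dequeue(): [99]
enqueue(85): [99, 85]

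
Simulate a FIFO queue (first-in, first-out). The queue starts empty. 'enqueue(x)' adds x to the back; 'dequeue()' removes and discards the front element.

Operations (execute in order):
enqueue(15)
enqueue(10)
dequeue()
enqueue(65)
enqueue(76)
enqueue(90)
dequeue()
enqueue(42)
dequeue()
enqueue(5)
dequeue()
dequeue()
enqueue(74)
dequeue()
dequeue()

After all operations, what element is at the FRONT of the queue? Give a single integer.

enqueue(15): queue = [15]
enqueue(10): queue = [15, 10]
dequeue(): queue = [10]
enqueue(65): queue = [10, 65]
enqueue(76): queue = [10, 65, 76]
enqueue(90): queue = [10, 65, 76, 90]
dequeue(): queue = [65, 76, 90]
enqueue(42): queue = [65, 76, 90, 42]
dequeue(): queue = [76, 90, 42]
enqueue(5): queue = [76, 90, 42, 5]
dequeue(): queue = [90, 42, 5]
dequeue(): queue = [42, 5]
enqueue(74): queue = [42, 5, 74]
dequeue(): queue = [5, 74]
dequeue(): queue = [74]

Answer: 74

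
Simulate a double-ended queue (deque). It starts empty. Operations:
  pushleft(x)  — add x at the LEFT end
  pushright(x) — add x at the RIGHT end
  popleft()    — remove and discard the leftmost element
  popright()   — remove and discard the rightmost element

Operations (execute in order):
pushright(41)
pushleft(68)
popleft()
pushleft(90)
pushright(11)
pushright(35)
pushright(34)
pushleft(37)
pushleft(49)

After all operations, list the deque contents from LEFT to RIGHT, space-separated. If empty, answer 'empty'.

pushright(41): [41]
pushleft(68): [68, 41]
popleft(): [41]
pushleft(90): [90, 41]
pushright(11): [90, 41, 11]
pushright(35): [90, 41, 11, 35]
pushright(34): [90, 41, 11, 35, 34]
pushleft(37): [37, 90, 41, 11, 35, 34]
pushleft(49): [49, 37, 90, 41, 11, 35, 34]

Answer: 49 37 90 41 11 35 34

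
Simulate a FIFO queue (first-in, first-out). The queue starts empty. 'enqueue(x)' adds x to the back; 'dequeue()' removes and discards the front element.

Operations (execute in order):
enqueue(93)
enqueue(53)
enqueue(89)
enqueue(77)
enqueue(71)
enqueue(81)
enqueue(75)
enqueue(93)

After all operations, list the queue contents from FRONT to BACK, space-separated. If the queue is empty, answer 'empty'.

Answer: 93 53 89 77 71 81 75 93

Derivation:
enqueue(93): [93]
enqueue(53): [93, 53]
enqueue(89): [93, 53, 89]
enqueue(77): [93, 53, 89, 77]
enqueue(71): [93, 53, 89, 77, 71]
enqueue(81): [93, 53, 89, 77, 71, 81]
enqueue(75): [93, 53, 89, 77, 71, 81, 75]
enqueue(93): [93, 53, 89, 77, 71, 81, 75, 93]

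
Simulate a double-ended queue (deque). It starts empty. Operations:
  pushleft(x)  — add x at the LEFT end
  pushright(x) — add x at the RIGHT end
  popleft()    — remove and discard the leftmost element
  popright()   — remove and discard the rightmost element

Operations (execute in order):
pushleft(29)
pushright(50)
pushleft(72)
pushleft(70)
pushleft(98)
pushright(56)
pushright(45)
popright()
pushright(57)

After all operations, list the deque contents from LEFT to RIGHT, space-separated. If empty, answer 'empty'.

pushleft(29): [29]
pushright(50): [29, 50]
pushleft(72): [72, 29, 50]
pushleft(70): [70, 72, 29, 50]
pushleft(98): [98, 70, 72, 29, 50]
pushright(56): [98, 70, 72, 29, 50, 56]
pushright(45): [98, 70, 72, 29, 50, 56, 45]
popright(): [98, 70, 72, 29, 50, 56]
pushright(57): [98, 70, 72, 29, 50, 56, 57]

Answer: 98 70 72 29 50 56 57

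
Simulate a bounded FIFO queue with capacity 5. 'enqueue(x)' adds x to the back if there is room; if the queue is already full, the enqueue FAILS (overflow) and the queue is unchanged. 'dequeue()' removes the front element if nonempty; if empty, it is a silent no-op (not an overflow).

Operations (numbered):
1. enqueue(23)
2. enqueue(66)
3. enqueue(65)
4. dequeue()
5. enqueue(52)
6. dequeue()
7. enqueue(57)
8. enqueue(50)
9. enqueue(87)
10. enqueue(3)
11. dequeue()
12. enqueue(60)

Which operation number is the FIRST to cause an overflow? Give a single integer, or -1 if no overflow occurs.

1. enqueue(23): size=1
2. enqueue(66): size=2
3. enqueue(65): size=3
4. dequeue(): size=2
5. enqueue(52): size=3
6. dequeue(): size=2
7. enqueue(57): size=3
8. enqueue(50): size=4
9. enqueue(87): size=5
10. enqueue(3): size=5=cap → OVERFLOW (fail)
11. dequeue(): size=4
12. enqueue(60): size=5

Answer: 10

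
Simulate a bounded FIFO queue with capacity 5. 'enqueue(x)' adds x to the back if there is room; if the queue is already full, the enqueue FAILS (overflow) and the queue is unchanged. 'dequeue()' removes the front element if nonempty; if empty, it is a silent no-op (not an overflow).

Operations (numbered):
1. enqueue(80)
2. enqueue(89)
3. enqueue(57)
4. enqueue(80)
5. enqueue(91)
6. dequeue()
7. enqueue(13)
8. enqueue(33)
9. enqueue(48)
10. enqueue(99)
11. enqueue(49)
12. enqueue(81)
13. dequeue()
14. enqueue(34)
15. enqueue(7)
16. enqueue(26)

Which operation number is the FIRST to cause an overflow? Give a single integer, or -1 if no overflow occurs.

Answer: 8

Derivation:
1. enqueue(80): size=1
2. enqueue(89): size=2
3. enqueue(57): size=3
4. enqueue(80): size=4
5. enqueue(91): size=5
6. dequeue(): size=4
7. enqueue(13): size=5
8. enqueue(33): size=5=cap → OVERFLOW (fail)
9. enqueue(48): size=5=cap → OVERFLOW (fail)
10. enqueue(99): size=5=cap → OVERFLOW (fail)
11. enqueue(49): size=5=cap → OVERFLOW (fail)
12. enqueue(81): size=5=cap → OVERFLOW (fail)
13. dequeue(): size=4
14. enqueue(34): size=5
15. enqueue(7): size=5=cap → OVERFLOW (fail)
16. enqueue(26): size=5=cap → OVERFLOW (fail)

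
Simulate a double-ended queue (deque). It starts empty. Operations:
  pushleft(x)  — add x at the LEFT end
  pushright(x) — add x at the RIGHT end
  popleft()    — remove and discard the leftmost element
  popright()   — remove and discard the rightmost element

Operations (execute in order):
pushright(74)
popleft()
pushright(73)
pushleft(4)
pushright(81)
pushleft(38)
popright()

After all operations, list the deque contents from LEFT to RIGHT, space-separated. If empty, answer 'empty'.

pushright(74): [74]
popleft(): []
pushright(73): [73]
pushleft(4): [4, 73]
pushright(81): [4, 73, 81]
pushleft(38): [38, 4, 73, 81]
popright(): [38, 4, 73]

Answer: 38 4 73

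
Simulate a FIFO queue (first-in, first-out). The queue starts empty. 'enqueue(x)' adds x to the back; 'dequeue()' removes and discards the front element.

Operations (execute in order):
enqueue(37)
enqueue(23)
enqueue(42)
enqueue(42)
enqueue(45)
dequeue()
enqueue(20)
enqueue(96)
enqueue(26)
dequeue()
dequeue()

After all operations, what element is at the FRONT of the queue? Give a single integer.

enqueue(37): queue = [37]
enqueue(23): queue = [37, 23]
enqueue(42): queue = [37, 23, 42]
enqueue(42): queue = [37, 23, 42, 42]
enqueue(45): queue = [37, 23, 42, 42, 45]
dequeue(): queue = [23, 42, 42, 45]
enqueue(20): queue = [23, 42, 42, 45, 20]
enqueue(96): queue = [23, 42, 42, 45, 20, 96]
enqueue(26): queue = [23, 42, 42, 45, 20, 96, 26]
dequeue(): queue = [42, 42, 45, 20, 96, 26]
dequeue(): queue = [42, 45, 20, 96, 26]

Answer: 42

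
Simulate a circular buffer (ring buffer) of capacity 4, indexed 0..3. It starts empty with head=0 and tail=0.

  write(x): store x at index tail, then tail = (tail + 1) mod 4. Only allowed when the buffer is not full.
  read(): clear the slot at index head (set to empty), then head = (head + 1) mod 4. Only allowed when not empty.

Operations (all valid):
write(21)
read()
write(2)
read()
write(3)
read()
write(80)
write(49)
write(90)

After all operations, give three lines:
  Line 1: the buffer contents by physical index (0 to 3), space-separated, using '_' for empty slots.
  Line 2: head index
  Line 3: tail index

write(21): buf=[21 _ _ _], head=0, tail=1, size=1
read(): buf=[_ _ _ _], head=1, tail=1, size=0
write(2): buf=[_ 2 _ _], head=1, tail=2, size=1
read(): buf=[_ _ _ _], head=2, tail=2, size=0
write(3): buf=[_ _ 3 _], head=2, tail=3, size=1
read(): buf=[_ _ _ _], head=3, tail=3, size=0
write(80): buf=[_ _ _ 80], head=3, tail=0, size=1
write(49): buf=[49 _ _ 80], head=3, tail=1, size=2
write(90): buf=[49 90 _ 80], head=3, tail=2, size=3

Answer: 49 90 _ 80
3
2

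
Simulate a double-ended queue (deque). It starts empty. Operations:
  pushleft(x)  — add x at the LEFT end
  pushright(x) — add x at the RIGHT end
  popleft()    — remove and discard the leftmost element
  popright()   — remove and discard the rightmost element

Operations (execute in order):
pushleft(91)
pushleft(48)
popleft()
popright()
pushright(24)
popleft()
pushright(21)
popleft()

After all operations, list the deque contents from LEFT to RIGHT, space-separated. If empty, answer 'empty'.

Answer: empty

Derivation:
pushleft(91): [91]
pushleft(48): [48, 91]
popleft(): [91]
popright(): []
pushright(24): [24]
popleft(): []
pushright(21): [21]
popleft(): []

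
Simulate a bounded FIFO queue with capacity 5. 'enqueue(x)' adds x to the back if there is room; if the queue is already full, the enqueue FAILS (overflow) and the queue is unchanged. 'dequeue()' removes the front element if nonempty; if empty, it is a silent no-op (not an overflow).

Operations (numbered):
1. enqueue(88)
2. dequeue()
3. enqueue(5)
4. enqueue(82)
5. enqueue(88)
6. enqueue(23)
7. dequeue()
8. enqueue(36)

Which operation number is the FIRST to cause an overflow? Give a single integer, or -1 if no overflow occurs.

Answer: -1

Derivation:
1. enqueue(88): size=1
2. dequeue(): size=0
3. enqueue(5): size=1
4. enqueue(82): size=2
5. enqueue(88): size=3
6. enqueue(23): size=4
7. dequeue(): size=3
8. enqueue(36): size=4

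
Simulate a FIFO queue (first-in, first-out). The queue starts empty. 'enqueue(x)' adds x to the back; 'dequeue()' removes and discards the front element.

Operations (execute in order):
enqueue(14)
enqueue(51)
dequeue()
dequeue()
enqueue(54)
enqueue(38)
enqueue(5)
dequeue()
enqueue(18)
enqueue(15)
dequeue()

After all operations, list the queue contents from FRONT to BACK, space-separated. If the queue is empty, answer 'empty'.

enqueue(14): [14]
enqueue(51): [14, 51]
dequeue(): [51]
dequeue(): []
enqueue(54): [54]
enqueue(38): [54, 38]
enqueue(5): [54, 38, 5]
dequeue(): [38, 5]
enqueue(18): [38, 5, 18]
enqueue(15): [38, 5, 18, 15]
dequeue(): [5, 18, 15]

Answer: 5 18 15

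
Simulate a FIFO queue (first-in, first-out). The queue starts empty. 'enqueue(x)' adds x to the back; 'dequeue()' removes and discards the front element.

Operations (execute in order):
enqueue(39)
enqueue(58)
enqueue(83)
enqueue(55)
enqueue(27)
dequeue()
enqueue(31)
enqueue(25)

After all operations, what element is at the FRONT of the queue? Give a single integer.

Answer: 58

Derivation:
enqueue(39): queue = [39]
enqueue(58): queue = [39, 58]
enqueue(83): queue = [39, 58, 83]
enqueue(55): queue = [39, 58, 83, 55]
enqueue(27): queue = [39, 58, 83, 55, 27]
dequeue(): queue = [58, 83, 55, 27]
enqueue(31): queue = [58, 83, 55, 27, 31]
enqueue(25): queue = [58, 83, 55, 27, 31, 25]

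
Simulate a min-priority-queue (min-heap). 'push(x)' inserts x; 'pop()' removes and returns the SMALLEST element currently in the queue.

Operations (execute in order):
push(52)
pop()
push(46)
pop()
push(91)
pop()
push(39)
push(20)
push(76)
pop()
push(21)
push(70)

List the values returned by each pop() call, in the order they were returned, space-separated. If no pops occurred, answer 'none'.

push(52): heap contents = [52]
pop() → 52: heap contents = []
push(46): heap contents = [46]
pop() → 46: heap contents = []
push(91): heap contents = [91]
pop() → 91: heap contents = []
push(39): heap contents = [39]
push(20): heap contents = [20, 39]
push(76): heap contents = [20, 39, 76]
pop() → 20: heap contents = [39, 76]
push(21): heap contents = [21, 39, 76]
push(70): heap contents = [21, 39, 70, 76]

Answer: 52 46 91 20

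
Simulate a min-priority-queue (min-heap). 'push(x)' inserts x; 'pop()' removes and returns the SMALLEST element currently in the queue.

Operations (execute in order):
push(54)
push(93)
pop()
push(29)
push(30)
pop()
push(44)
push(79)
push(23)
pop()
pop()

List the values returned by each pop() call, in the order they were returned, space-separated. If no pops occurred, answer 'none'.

push(54): heap contents = [54]
push(93): heap contents = [54, 93]
pop() → 54: heap contents = [93]
push(29): heap contents = [29, 93]
push(30): heap contents = [29, 30, 93]
pop() → 29: heap contents = [30, 93]
push(44): heap contents = [30, 44, 93]
push(79): heap contents = [30, 44, 79, 93]
push(23): heap contents = [23, 30, 44, 79, 93]
pop() → 23: heap contents = [30, 44, 79, 93]
pop() → 30: heap contents = [44, 79, 93]

Answer: 54 29 23 30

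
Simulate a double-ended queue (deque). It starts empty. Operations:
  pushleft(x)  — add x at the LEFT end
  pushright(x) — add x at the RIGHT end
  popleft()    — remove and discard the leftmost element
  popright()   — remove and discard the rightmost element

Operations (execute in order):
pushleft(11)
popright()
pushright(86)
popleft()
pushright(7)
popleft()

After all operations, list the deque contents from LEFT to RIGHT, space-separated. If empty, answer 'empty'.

Answer: empty

Derivation:
pushleft(11): [11]
popright(): []
pushright(86): [86]
popleft(): []
pushright(7): [7]
popleft(): []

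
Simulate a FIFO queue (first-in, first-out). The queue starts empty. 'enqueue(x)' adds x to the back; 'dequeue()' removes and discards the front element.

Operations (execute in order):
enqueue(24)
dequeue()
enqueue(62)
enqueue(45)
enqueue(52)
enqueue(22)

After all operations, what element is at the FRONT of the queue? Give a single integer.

enqueue(24): queue = [24]
dequeue(): queue = []
enqueue(62): queue = [62]
enqueue(45): queue = [62, 45]
enqueue(52): queue = [62, 45, 52]
enqueue(22): queue = [62, 45, 52, 22]

Answer: 62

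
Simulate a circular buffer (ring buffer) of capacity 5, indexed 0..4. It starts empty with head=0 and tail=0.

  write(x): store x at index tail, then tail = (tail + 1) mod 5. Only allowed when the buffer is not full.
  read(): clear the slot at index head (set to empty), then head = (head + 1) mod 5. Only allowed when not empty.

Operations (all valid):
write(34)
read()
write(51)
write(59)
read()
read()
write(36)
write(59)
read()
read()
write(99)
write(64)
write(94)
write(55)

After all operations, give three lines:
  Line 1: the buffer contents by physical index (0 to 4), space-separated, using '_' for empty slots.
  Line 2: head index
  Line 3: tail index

write(34): buf=[34 _ _ _ _], head=0, tail=1, size=1
read(): buf=[_ _ _ _ _], head=1, tail=1, size=0
write(51): buf=[_ 51 _ _ _], head=1, tail=2, size=1
write(59): buf=[_ 51 59 _ _], head=1, tail=3, size=2
read(): buf=[_ _ 59 _ _], head=2, tail=3, size=1
read(): buf=[_ _ _ _ _], head=3, tail=3, size=0
write(36): buf=[_ _ _ 36 _], head=3, tail=4, size=1
write(59): buf=[_ _ _ 36 59], head=3, tail=0, size=2
read(): buf=[_ _ _ _ 59], head=4, tail=0, size=1
read(): buf=[_ _ _ _ _], head=0, tail=0, size=0
write(99): buf=[99 _ _ _ _], head=0, tail=1, size=1
write(64): buf=[99 64 _ _ _], head=0, tail=2, size=2
write(94): buf=[99 64 94 _ _], head=0, tail=3, size=3
write(55): buf=[99 64 94 55 _], head=0, tail=4, size=4

Answer: 99 64 94 55 _
0
4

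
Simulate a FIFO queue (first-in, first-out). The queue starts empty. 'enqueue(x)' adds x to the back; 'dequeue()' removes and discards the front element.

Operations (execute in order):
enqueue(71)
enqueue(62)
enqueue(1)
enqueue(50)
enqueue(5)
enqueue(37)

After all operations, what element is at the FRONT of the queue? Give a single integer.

Answer: 71

Derivation:
enqueue(71): queue = [71]
enqueue(62): queue = [71, 62]
enqueue(1): queue = [71, 62, 1]
enqueue(50): queue = [71, 62, 1, 50]
enqueue(5): queue = [71, 62, 1, 50, 5]
enqueue(37): queue = [71, 62, 1, 50, 5, 37]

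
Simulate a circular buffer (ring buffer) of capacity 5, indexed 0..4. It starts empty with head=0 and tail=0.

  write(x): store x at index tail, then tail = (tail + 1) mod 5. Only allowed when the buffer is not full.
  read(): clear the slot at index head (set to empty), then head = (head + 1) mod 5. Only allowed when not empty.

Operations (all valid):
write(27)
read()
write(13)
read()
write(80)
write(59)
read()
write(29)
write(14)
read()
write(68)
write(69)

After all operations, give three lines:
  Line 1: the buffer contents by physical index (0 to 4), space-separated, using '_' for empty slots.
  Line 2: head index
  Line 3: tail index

write(27): buf=[27 _ _ _ _], head=0, tail=1, size=1
read(): buf=[_ _ _ _ _], head=1, tail=1, size=0
write(13): buf=[_ 13 _ _ _], head=1, tail=2, size=1
read(): buf=[_ _ _ _ _], head=2, tail=2, size=0
write(80): buf=[_ _ 80 _ _], head=2, tail=3, size=1
write(59): buf=[_ _ 80 59 _], head=2, tail=4, size=2
read(): buf=[_ _ _ 59 _], head=3, tail=4, size=1
write(29): buf=[_ _ _ 59 29], head=3, tail=0, size=2
write(14): buf=[14 _ _ 59 29], head=3, tail=1, size=3
read(): buf=[14 _ _ _ 29], head=4, tail=1, size=2
write(68): buf=[14 68 _ _ 29], head=4, tail=2, size=3
write(69): buf=[14 68 69 _ 29], head=4, tail=3, size=4

Answer: 14 68 69 _ 29
4
3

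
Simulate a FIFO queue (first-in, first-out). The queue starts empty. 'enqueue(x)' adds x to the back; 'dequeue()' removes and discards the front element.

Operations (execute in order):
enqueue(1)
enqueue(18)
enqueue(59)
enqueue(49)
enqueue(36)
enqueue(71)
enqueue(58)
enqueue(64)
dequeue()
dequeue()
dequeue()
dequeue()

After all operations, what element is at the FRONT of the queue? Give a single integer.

Answer: 36

Derivation:
enqueue(1): queue = [1]
enqueue(18): queue = [1, 18]
enqueue(59): queue = [1, 18, 59]
enqueue(49): queue = [1, 18, 59, 49]
enqueue(36): queue = [1, 18, 59, 49, 36]
enqueue(71): queue = [1, 18, 59, 49, 36, 71]
enqueue(58): queue = [1, 18, 59, 49, 36, 71, 58]
enqueue(64): queue = [1, 18, 59, 49, 36, 71, 58, 64]
dequeue(): queue = [18, 59, 49, 36, 71, 58, 64]
dequeue(): queue = [59, 49, 36, 71, 58, 64]
dequeue(): queue = [49, 36, 71, 58, 64]
dequeue(): queue = [36, 71, 58, 64]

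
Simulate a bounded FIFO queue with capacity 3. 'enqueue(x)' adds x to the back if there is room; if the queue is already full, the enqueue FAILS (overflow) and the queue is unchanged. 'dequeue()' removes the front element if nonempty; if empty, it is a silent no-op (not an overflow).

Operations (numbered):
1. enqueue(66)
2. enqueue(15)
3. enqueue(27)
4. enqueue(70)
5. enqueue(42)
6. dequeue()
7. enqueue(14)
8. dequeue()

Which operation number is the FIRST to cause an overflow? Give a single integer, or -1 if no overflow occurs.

1. enqueue(66): size=1
2. enqueue(15): size=2
3. enqueue(27): size=3
4. enqueue(70): size=3=cap → OVERFLOW (fail)
5. enqueue(42): size=3=cap → OVERFLOW (fail)
6. dequeue(): size=2
7. enqueue(14): size=3
8. dequeue(): size=2

Answer: 4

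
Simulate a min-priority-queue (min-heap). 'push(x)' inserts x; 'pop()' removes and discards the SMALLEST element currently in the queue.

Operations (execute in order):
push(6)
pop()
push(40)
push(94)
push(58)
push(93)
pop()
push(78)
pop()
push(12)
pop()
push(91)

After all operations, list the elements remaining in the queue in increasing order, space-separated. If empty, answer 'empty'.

push(6): heap contents = [6]
pop() → 6: heap contents = []
push(40): heap contents = [40]
push(94): heap contents = [40, 94]
push(58): heap contents = [40, 58, 94]
push(93): heap contents = [40, 58, 93, 94]
pop() → 40: heap contents = [58, 93, 94]
push(78): heap contents = [58, 78, 93, 94]
pop() → 58: heap contents = [78, 93, 94]
push(12): heap contents = [12, 78, 93, 94]
pop() → 12: heap contents = [78, 93, 94]
push(91): heap contents = [78, 91, 93, 94]

Answer: 78 91 93 94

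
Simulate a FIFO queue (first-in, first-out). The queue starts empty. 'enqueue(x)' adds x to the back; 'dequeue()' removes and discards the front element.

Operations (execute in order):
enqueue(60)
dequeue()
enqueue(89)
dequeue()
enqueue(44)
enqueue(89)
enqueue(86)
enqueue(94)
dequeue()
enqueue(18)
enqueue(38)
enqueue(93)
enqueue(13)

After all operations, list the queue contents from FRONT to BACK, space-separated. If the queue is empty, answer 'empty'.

enqueue(60): [60]
dequeue(): []
enqueue(89): [89]
dequeue(): []
enqueue(44): [44]
enqueue(89): [44, 89]
enqueue(86): [44, 89, 86]
enqueue(94): [44, 89, 86, 94]
dequeue(): [89, 86, 94]
enqueue(18): [89, 86, 94, 18]
enqueue(38): [89, 86, 94, 18, 38]
enqueue(93): [89, 86, 94, 18, 38, 93]
enqueue(13): [89, 86, 94, 18, 38, 93, 13]

Answer: 89 86 94 18 38 93 13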